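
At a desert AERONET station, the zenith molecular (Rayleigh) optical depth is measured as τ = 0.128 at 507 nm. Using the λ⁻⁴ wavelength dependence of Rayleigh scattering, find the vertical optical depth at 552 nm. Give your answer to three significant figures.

τ(552 nm) = τ(507 nm) × (507/552)⁴ = 0.128 × (0.9185)⁴ = 0.128 × 0.7117 = 0.0911.

0.0911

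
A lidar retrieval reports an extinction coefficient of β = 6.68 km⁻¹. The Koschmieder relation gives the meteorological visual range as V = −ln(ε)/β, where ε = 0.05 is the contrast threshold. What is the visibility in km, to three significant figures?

0.448 km

V = −ln(0.05) / 6.68 = 2.996 / 6.68 = 0.4485 km.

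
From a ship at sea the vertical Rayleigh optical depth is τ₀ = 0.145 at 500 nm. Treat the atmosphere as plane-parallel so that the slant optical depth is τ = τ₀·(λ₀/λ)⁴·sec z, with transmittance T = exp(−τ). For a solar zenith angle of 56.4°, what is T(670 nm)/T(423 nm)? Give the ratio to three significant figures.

1.54

Airmass: sec 56.4° = 1.8070.
τ(670 nm) = 0.145 × (500/670)⁴ × 1.8070 = 0.145 × 0.3102 × 1.8070 = 0.0813.
τ(423 nm) = 0.145 × (500/423)⁴ × 1.8070 = 0.145 × 1.9522 × 1.8070 = 0.5115.
T(670)/T(423) = exp(τ_B − τ_A) = exp(0.4302) = 1.5376.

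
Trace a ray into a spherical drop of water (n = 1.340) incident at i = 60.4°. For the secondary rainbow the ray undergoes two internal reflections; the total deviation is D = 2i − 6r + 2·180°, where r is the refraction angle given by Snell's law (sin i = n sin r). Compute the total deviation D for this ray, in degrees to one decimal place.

238.1°

sin r = sin 60.4° / 1.340 = 0.8695/1.340 = 0.6489; r = 40.46°.
D = 2·60.4° − 6·40.46° + 2·180° = 120.80° − 242.74° + 360° = 238.06°.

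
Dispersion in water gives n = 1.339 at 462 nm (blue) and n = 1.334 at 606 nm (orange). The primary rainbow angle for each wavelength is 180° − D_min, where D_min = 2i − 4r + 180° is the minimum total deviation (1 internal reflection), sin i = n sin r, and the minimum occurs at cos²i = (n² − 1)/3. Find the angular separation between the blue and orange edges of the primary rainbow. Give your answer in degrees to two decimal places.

At 462 nm (n = 1.339): cos²i = 0.26431 → i = 59.062°, r = 39.834°, D_min = 138.786°, rainbow angle = 41.214°.
At 606 nm (n = 1.334): cos²i = 0.25985 → i = 59.352°, r = 40.159°, D_min = 138.067°, rainbow angle = 41.933°.
Angular width = |41.214° − 41.933°| = 0.719°.

0.72°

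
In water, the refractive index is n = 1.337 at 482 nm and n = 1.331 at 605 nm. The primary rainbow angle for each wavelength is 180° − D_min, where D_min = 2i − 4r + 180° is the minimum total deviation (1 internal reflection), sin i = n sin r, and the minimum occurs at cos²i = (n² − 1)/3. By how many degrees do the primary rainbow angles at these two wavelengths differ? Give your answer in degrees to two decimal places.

At 482 nm (n = 1.337): cos²i = 0.26252 → i = 59.178°, r = 39.964°, D_min = 138.500°, rainbow angle = 41.500°.
At 605 nm (n = 1.331): cos²i = 0.25719 → i = 59.527°, r = 40.356°, D_min = 137.630°, rainbow angle = 42.370°.
Angular width = |41.500° − 42.370°| = 0.870°.

0.87°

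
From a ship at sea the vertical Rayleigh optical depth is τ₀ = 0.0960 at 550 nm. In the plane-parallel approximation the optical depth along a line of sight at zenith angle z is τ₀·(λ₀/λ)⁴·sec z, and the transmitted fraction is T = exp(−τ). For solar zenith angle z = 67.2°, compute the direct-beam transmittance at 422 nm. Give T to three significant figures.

sec 67.2° = 2.5805.
τ = 0.0960 × (550/422)⁴ × 2.5805 = 0.0960 × 2.8854 × 2.5805 = 0.7148.
T = exp(−0.7148) = 0.4893.

0.489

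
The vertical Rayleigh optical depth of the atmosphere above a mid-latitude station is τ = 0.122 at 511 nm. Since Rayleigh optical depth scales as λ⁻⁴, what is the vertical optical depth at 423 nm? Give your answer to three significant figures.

0.260

τ(423 nm) = τ(511 nm) × (511/423)⁴ = 0.122 × (1.2080)⁴ = 0.122 × 2.1297 = 0.2598.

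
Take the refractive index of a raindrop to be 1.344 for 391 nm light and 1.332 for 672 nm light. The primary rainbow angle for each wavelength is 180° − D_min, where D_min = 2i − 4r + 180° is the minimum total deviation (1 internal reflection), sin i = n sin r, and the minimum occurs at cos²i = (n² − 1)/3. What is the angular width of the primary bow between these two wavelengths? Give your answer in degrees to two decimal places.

1.72°

At 391 nm (n = 1.344): cos²i = 0.26878 → i = 58.772°, r = 39.512°, D_min = 139.495°, rainbow angle = 40.505°.
At 672 nm (n = 1.332): cos²i = 0.25807 → i = 59.469°, r = 40.290°, D_min = 137.776°, rainbow angle = 42.224°.
Angular width = |40.505° − 42.224°| = 1.719°.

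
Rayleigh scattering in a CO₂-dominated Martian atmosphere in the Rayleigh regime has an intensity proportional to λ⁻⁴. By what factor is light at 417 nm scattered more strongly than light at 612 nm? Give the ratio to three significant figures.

4.64

Rayleigh scattering ∝ λ⁻⁴, so the ratio of coefficients is the inverse fourth power of the wavelength ratio.
σ(417)/σ(612) = (612/417)⁴ = (1.4676)⁴ = 4.639.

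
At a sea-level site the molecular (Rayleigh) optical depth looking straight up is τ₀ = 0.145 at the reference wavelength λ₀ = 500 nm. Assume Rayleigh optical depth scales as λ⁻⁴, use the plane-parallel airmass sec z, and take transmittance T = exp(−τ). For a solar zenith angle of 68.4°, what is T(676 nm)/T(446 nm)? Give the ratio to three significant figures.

1.66

Airmass: sec 68.4° = 2.7165.
τ(676 nm) = 0.145 × (500/676)⁴ × 2.7165 = 0.145 × 0.2993 × 2.7165 = 0.1179.
τ(446 nm) = 0.145 × (500/446)⁴ × 2.7165 = 0.145 × 1.5796 × 2.7165 = 0.6222.
T(676)/T(446) = exp(τ_B − τ_A) = exp(0.5043) = 1.6558.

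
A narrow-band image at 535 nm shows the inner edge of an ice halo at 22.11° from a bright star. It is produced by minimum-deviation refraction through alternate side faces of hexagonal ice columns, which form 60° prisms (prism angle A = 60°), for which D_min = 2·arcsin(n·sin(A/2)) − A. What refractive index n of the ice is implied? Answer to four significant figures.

Rearranging: n = sin((D_min + A)/2) / sin(A/2).
(D_min + A)/2 = (22.11° + 60°)/2 = 41.055°.
n = sin 41.055° / sin 30° = 0.6568 / 0.5000 = 1.3136.

1.314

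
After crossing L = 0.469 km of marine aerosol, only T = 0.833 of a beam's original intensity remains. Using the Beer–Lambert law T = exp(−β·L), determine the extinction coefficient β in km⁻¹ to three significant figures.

Beer–Lambert: T = exp(−βL) ⇒ β = −ln(T)/L = −ln(0.833)/0.469 = 0.1827/0.469 = 0.3896 km⁻¹.

0.390 km⁻¹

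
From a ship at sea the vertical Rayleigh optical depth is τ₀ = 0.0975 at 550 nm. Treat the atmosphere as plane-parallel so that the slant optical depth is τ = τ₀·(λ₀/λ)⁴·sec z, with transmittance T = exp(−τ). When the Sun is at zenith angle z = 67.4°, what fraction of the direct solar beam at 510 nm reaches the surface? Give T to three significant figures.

0.710

sec 67.4° = 2.6022.
τ = 0.0975 × (550/510)⁴ × 2.6022 = 0.0975 × 1.3526 × 2.6022 = 0.3432.
T = exp(−0.3432) = 0.7095.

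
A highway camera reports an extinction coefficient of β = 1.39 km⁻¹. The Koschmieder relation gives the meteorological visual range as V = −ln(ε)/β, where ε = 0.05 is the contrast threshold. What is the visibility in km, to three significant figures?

2.16 km

V = −ln(0.05) / 1.39 = 2.996 / 1.39 = 2.1552 km.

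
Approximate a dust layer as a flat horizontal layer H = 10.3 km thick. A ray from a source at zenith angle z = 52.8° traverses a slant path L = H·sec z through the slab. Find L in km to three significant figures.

17.0 km

sec z = 1/cos 52.8° = 1.6540.
L = 10.3 × 1.6540 = 17.036 km.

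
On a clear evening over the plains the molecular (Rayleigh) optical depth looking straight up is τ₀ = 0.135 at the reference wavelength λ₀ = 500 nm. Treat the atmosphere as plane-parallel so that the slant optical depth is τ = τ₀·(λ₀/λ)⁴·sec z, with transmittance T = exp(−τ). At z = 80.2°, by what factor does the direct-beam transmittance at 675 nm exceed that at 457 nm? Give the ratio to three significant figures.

2.45

Airmass: sec 80.2° = 5.8751.
τ(675 nm) = 0.135 × (500/675)⁴ × 5.8751 = 0.135 × 0.3011 × 5.8751 = 0.2388.
τ(457 nm) = 0.135 × (500/457)⁴ × 5.8751 = 0.135 × 1.4329 × 5.8751 = 1.1365.
T(675)/T(457) = exp(τ_B − τ_A) = exp(0.8977) = 2.4540.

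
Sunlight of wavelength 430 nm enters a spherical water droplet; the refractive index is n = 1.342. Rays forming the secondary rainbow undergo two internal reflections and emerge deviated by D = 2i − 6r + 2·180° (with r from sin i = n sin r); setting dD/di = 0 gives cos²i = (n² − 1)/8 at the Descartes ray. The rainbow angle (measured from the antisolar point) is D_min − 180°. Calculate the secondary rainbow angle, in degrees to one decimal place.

53.2°

cos²i = (1.80096 − 1)/8 = 0.10012; i = arccos(0.31642) = 71.554°.
sin r = sin 71.554°/1.342 = 0.70687; r = 44.981°.
D_min = 2·71.554° − 6·44.981° + 360° = 233.222°.
Rainbow angle = D_min − 180° = 53.222°.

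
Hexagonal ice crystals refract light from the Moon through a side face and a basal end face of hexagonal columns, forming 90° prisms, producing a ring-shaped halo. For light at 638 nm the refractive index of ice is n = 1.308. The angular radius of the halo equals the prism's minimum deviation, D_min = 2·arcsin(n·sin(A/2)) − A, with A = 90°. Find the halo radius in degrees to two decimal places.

45.31°

n·sin(A/2) = 1.308 × sin 45° = 1.308 × 0.7071 = 0.9249.
D_min = 2·arcsin(0.9249) − 90° = 2 × 67.653° − 90° = 45.305°.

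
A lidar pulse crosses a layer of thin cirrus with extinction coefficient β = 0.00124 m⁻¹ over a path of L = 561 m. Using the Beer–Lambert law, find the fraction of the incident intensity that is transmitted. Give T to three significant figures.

τ = β·L = 0.00124 × 561 = 0.6956.
T = exp(−0.6956) = 0.4988.

0.499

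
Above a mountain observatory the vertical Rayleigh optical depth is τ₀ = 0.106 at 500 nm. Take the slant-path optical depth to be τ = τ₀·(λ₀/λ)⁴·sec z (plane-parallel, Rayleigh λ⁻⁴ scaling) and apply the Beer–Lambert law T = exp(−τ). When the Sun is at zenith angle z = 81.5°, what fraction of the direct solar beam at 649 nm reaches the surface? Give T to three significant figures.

0.777

sec 81.5° = 6.7655.
τ = 0.106 × (500/649)⁴ × 6.7655 = 0.106 × 0.3523 × 6.7655 = 0.2526.
T = exp(−0.2526) = 0.7767.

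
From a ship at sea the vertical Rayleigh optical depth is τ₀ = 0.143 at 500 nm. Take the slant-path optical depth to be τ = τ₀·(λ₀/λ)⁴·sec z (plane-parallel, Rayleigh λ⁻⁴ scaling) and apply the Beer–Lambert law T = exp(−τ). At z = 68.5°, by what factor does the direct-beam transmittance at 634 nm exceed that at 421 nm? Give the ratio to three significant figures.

Airmass: sec 68.5° = 2.7285.
τ(634 nm) = 0.143 × (500/634)⁴ × 2.7285 = 0.143 × 0.3868 × 2.7285 = 0.1509.
τ(421 nm) = 0.143 × (500/421)⁴ × 2.7285 = 0.143 × 1.9895 × 2.7285 = 0.7763.
T(634)/T(421) = exp(τ_B − τ_A) = exp(0.6253) = 1.8689.

1.87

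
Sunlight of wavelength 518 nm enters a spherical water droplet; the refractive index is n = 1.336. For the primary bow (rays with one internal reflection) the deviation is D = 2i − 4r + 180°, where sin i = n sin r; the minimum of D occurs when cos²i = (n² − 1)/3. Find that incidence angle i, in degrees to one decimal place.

59.2°

cos²i = (1.336² − 1)/3 = (1.78490 − 1)/3 = 0.26163.
cos i = 0.51150, so i = 59.236°.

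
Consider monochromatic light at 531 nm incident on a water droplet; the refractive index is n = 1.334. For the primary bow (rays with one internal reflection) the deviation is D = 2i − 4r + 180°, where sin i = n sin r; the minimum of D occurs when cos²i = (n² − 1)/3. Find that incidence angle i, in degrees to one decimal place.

59.4°

cos²i = (1.334² − 1)/3 = (1.77956 − 1)/3 = 0.25985.
cos i = 0.50976, so i = 59.352°.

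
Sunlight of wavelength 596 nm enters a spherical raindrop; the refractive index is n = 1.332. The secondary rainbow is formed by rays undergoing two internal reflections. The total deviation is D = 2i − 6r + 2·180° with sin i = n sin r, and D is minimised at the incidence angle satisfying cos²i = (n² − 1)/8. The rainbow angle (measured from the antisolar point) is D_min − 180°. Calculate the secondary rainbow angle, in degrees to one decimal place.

50.6°

cos²i = (1.77422 − 1)/8 = 0.09678; i = arccos(0.31109) = 71.875°.
sin r = sin 71.875°/1.332 = 0.71350; r = 45.520°.
D_min = 2·71.875° − 6·45.520° + 360° = 230.628°.
Rainbow angle = D_min − 180° = 50.628°.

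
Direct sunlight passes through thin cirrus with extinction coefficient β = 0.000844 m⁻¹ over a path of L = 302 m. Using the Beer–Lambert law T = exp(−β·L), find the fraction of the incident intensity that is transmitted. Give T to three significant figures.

τ = β·L = 0.000844 × 302 = 0.2549.
T = exp(−0.2549) = 0.7750.

0.775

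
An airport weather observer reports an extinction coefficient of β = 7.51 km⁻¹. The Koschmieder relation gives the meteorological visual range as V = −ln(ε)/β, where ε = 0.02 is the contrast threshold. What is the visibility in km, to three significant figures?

V = −ln(0.02) / 7.51 = 3.912 / 7.51 = 0.5209 km.

0.521 km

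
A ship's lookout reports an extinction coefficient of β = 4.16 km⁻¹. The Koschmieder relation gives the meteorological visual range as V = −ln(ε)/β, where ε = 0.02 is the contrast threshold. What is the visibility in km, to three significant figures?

V = −ln(0.02) / 4.16 = 3.912 / 4.16 = 0.9404 km.

0.940 km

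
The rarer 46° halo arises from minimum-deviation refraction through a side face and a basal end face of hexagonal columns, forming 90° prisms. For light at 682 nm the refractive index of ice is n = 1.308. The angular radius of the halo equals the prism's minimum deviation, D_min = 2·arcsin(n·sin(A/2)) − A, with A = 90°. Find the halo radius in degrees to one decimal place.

n·sin(A/2) = 1.308 × sin 45° = 1.308 × 0.7071 = 0.9249.
D_min = 2·arcsin(0.9249) − 90° = 2 × 67.653° − 90° = 45.305°.

45.3°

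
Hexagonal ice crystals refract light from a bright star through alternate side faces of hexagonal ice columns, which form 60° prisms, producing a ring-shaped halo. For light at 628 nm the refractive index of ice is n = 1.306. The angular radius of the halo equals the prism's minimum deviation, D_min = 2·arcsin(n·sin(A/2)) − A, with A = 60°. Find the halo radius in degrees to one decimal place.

21.5°

n·sin(A/2) = 1.306 × sin 30° = 1.306 × 0.5000 = 0.6530.
D_min = 2·arcsin(0.6530) − 60° = 2 × 40.768° − 60° = 21.536°.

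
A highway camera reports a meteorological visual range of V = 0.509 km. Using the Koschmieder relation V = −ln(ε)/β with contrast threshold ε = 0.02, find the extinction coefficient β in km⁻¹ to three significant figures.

β = −ln(0.02) / V = 3.912 / 0.509 = 7.6857 km⁻¹.

7.69 km⁻¹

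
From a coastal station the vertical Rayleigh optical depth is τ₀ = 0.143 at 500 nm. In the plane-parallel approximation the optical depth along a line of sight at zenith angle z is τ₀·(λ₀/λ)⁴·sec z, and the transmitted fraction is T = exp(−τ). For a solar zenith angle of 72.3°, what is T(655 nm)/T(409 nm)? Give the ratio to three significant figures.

Airmass: sec 72.3° = 3.2891.
τ(655 nm) = 0.143 × (500/655)⁴ × 3.2891 = 0.143 × 0.3396 × 3.2891 = 0.1597.
τ(409 nm) = 0.143 × (500/409)⁴ × 3.2891 = 0.143 × 2.2335 × 3.2891 = 1.0505.
T(655)/T(409) = exp(τ_B − τ_A) = exp(0.8908) = 2.4371.

2.44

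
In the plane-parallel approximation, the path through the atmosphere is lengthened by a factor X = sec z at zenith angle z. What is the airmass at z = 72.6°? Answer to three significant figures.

X = sec z = 1/cos 72.6° = 1/0.2990 = 3.3440.

3.34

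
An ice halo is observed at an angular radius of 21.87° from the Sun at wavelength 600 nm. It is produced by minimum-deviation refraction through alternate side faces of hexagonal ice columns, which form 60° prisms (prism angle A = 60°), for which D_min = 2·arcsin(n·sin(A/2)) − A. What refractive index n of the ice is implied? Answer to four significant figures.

Rearranging: n = sin((D_min + A)/2) / sin(A/2).
(D_min + A)/2 = (21.87° + 60°)/2 = 40.935°.
n = sin 40.935° / sin 30° = 0.6552 / 0.5000 = 1.3104.

1.310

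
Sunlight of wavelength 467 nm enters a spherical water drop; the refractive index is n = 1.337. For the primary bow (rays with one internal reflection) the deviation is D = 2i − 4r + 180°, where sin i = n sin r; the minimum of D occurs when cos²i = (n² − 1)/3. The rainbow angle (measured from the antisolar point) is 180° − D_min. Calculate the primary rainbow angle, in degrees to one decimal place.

41.5°

cos²i = (1.78757 − 1)/3 = 0.26252; i = arccos(0.51237) = 59.178°.
sin r = sin 59.178°/1.337 = 0.64231; r = 39.964°.
D_min = 2·59.178° − 4·39.964° + 180° = 138.500°.
Rainbow angle = 180° − D_min = 41.500°.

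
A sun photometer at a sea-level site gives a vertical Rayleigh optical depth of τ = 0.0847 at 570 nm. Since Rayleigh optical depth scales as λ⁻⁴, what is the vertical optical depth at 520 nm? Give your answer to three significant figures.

0.122

τ(520 nm) = τ(570 nm) × (570/520)⁴ = 0.0847 × (1.0962)⁴ = 0.0847 × 1.4437 = 0.1223.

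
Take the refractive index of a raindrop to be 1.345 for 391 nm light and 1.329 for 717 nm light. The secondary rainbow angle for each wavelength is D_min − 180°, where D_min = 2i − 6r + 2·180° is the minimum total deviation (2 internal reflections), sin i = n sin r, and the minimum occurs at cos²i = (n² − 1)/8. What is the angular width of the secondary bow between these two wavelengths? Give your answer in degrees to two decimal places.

At 391 nm (n = 1.345): cos²i = 0.10113 → i = 71.458°, r = 44.821°, D_min = 233.987°, rainbow angle = 53.987°.
At 717 nm (n = 1.329): cos²i = 0.09578 → i = 71.972°, r = 45.685°, D_min = 229.837°, rainbow angle = 49.837°.
Angular width = |53.987° − 49.837°| = 4.150°.

4.15°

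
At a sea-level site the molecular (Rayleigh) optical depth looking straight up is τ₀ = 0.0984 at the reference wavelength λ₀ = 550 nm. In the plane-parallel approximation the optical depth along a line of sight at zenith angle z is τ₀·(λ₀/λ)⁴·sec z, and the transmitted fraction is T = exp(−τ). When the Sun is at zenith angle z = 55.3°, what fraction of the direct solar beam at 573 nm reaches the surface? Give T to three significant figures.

sec 55.3° = 1.7566.
τ = 0.0984 × (550/573)⁴ × 1.7566 = 0.0984 × 0.8489 × 1.7566 = 0.1467.
T = exp(−0.1467) = 0.8635.

0.864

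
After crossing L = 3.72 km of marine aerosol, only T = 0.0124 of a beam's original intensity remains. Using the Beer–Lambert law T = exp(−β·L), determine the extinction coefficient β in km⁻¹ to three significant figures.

1.18 km⁻¹

Beer–Lambert: T = exp(−βL) ⇒ β = −ln(T)/L = −ln(0.0124)/3.72 = 4.3901/3.72 = 1.18 km⁻¹.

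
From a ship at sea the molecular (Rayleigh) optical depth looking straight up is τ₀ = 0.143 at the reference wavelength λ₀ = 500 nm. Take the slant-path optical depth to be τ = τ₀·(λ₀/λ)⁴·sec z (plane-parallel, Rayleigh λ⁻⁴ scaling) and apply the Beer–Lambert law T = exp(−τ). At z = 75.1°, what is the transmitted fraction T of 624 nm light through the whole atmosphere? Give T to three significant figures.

sec 75.1° = 3.8890.
τ = 0.143 × (500/624)⁴ × 3.8890 = 0.143 × 0.4122 × 3.8890 = 0.2293.
T = exp(−0.2293) = 0.7951.

0.795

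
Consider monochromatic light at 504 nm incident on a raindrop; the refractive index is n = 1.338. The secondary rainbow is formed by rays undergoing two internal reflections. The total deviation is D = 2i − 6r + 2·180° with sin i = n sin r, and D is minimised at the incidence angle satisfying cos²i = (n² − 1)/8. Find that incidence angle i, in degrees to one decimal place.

71.7°

cos²i = (1.338² − 1)/8 = (1.79024 − 1)/8 = 0.09878.
cos i = 0.31429, so i = 71.682°.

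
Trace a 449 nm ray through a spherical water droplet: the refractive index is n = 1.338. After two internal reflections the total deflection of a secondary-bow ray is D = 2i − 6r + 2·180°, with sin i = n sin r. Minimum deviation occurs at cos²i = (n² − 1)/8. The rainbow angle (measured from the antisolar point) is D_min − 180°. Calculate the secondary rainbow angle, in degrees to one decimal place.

52.2°

cos²i = (1.79024 − 1)/8 = 0.09878; i = arccos(0.31429) = 71.682°.
sin r = sin 71.682°/1.338 = 0.70951; r = 45.195°.
D_min = 2·71.682° − 6·45.195° + 360° = 232.193°.
Rainbow angle = D_min − 180° = 52.193°.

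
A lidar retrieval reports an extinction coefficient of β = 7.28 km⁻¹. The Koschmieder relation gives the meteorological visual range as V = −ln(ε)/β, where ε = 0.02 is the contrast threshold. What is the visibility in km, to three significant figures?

V = −ln(0.02) / 7.28 = 3.912 / 7.28 = 0.5374 km.

0.537 km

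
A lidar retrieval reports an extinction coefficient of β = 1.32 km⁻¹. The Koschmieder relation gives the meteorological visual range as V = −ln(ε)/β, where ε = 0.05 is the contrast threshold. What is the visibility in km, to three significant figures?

2.27 km

V = −ln(0.05) / 1.32 = 2.996 / 1.32 = 2.2695 km.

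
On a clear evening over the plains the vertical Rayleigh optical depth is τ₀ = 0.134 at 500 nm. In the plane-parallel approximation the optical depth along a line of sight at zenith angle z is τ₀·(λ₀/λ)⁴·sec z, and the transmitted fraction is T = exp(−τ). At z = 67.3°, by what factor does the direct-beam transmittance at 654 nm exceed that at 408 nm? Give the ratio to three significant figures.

1.94

Airmass: sec 67.3° = 2.5913.
τ(654 nm) = 0.134 × (500/654)⁴ × 2.5913 = 0.134 × 0.3416 × 2.5913 = 0.1186.
τ(408 nm) = 0.134 × (500/408)⁴ × 2.5913 = 0.134 × 2.2555 × 2.5913 = 0.7832.
T(654)/T(408) = exp(τ_B − τ_A) = exp(0.6646) = 1.9436.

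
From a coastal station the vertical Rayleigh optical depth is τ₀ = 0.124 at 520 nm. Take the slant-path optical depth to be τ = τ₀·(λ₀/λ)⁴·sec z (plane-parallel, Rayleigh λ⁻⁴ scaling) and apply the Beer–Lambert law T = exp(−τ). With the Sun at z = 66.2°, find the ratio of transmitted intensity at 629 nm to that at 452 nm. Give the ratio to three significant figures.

1.48

Airmass: sec 66.2° = 2.4780.
τ(629 nm) = 0.124 × (520/629)⁴ × 2.4780 = 0.124 × 0.4671 × 2.4780 = 0.1435.
τ(452 nm) = 0.124 × (520/452)⁴ × 2.4780 = 0.124 × 1.7517 × 2.4780 = 0.5383.
T(629)/T(452) = exp(τ_B − τ_A) = exp(0.3947) = 1.4840.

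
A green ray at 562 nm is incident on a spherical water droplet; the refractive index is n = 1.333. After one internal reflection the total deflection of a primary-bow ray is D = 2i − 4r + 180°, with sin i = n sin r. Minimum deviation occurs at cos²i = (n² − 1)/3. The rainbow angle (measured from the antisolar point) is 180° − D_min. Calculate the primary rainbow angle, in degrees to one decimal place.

42.1°

cos²i = (1.77689 − 1)/3 = 0.25896; i = arccos(0.50888) = 59.410°.
sin r = sin 59.410°/1.333 = 0.64579; r = 40.225°.
D_min = 2·59.410° − 4·40.225° + 180° = 137.922°.
Rainbow angle = 180° − D_min = 42.078°.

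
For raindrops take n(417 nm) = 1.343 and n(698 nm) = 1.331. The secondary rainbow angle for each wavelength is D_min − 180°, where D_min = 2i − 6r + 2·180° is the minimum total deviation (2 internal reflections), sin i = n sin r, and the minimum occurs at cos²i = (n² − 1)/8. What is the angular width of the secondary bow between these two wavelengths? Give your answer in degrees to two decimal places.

At 417 nm (n = 1.343): cos²i = 0.10046 → i = 71.522°, r = 44.928°, D_min = 233.478°, rainbow angle = 53.478°.
At 698 nm (n = 1.331): cos²i = 0.09645 → i = 71.907°, r = 45.575°, D_min = 230.365°, rainbow angle = 50.365°.
Angular width = |53.478° − 50.365°| = 3.113°.

3.11°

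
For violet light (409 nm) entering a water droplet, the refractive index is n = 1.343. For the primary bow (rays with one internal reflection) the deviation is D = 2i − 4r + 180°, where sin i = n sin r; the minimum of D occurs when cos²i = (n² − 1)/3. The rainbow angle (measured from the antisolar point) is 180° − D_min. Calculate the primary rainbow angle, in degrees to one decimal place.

cos²i = (1.80365 − 1)/3 = 0.26788; i = arccos(0.51757) = 58.830°.
sin r = sin 58.830°/1.343 = 0.63711; r = 39.577°.
D_min = 2·58.830° − 4·39.577° + 180° = 139.354°.
Rainbow angle = 180° − D_min = 40.646°.

40.6°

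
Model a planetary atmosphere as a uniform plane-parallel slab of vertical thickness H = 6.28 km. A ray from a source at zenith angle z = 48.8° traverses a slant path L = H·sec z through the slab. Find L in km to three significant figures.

9.53 km

sec z = 1/cos 48.8° = 1.5182.
L = 6.28 × 1.5182 = 9.534 km.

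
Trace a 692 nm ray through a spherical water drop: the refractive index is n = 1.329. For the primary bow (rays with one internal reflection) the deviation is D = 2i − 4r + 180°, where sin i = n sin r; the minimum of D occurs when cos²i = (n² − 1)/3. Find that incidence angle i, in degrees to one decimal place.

59.6°

cos²i = (1.329² − 1)/3 = (1.76624 − 1)/3 = 0.25541.
cos i = 0.50538, so i = 59.643°.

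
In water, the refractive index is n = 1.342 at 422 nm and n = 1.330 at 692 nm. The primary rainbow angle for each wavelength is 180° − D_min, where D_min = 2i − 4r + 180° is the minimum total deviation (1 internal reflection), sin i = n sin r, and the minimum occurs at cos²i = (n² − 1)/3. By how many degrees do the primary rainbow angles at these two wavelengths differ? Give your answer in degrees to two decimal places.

1.73°

At 422 nm (n = 1.342): cos²i = 0.26699 → i = 58.888°, r = 39.641°, D_min = 139.213°, rainbow angle = 40.787°.
At 692 nm (n = 1.330): cos²i = 0.25630 → i = 59.585°, r = 40.422°, D_min = 137.484°, rainbow angle = 42.516°.
Angular width = |40.787° − 42.516°| = 1.729°.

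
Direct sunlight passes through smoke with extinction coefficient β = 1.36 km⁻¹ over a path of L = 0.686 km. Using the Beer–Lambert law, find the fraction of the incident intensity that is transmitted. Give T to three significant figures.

0.393

τ = β·L = 1.36 × 0.686 = 0.9330.
T = exp(−0.9330) = 0.3934.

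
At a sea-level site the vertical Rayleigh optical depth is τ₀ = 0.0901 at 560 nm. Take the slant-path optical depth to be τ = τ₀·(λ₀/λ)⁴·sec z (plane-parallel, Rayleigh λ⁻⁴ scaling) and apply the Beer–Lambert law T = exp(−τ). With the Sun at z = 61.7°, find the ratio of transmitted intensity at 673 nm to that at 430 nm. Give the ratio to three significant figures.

Airmass: sec 61.7° = 2.1093.
τ(673 nm) = 0.0901 × (560/673)⁴ × 2.1093 = 0.0901 × 0.4794 × 2.1093 = 0.0911.
τ(430 nm) = 0.0901 × (560/430)⁴ × 2.1093 = 0.0901 × 2.8766 × 2.1093 = 0.5467.
T(673)/T(430) = exp(τ_B − τ_A) = exp(0.4556) = 1.5771.

1.58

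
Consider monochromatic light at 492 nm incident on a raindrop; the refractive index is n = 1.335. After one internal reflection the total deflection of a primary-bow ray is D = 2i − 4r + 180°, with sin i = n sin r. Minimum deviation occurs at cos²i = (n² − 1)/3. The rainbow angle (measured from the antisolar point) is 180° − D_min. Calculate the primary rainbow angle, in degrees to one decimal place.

41.8°

cos²i = (1.78222 − 1)/3 = 0.26074; i = arccos(0.51063) = 59.294°.
sin r = sin 59.294°/1.335 = 0.64405; r = 40.094°.
D_min = 2·59.294° − 4·40.094° + 180° = 138.212°.
Rainbow angle = 180° − D_min = 41.788°.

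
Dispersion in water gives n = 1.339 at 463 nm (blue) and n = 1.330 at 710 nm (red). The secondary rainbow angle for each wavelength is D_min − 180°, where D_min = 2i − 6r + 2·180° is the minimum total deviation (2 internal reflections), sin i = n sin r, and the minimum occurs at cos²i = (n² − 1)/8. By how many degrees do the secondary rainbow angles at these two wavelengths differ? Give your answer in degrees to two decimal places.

2.35°

At 463 nm (n = 1.339): cos²i = 0.09912 → i = 71.650°, r = 45.141°, D_min = 232.451°, rainbow angle = 52.451°.
At 710 nm (n = 1.330): cos²i = 0.09611 → i = 71.940°, r = 45.630°, D_min = 230.101°, rainbow angle = 50.101°.
Angular width = |52.451° − 50.101°| = 2.350°.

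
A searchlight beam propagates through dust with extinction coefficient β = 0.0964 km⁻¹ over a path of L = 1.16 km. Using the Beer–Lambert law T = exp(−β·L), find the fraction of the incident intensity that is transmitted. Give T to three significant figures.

τ = β·L = 0.0964 × 1.16 = 0.1118.
T = exp(−0.1118) = 0.8942.

0.894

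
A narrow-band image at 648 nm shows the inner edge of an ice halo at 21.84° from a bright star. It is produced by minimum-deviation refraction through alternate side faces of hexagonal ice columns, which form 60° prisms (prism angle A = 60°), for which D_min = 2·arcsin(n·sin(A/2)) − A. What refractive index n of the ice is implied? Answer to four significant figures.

Rearranging: n = sin((D_min + A)/2) / sin(A/2).
(D_min + A)/2 = (21.84° + 60°)/2 = 40.920°.
n = sin 40.920° / sin 30° = 0.6550 / 0.5000 = 1.3100.

1.310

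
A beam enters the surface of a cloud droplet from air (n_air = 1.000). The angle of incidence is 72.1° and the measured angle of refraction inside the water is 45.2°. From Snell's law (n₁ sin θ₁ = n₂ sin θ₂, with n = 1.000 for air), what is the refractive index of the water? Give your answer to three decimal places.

1.341

n = sin θ_i / sin θ_r = sin 72.1° / sin 45.2° = 0.9516 / 0.7096 = 1.3411.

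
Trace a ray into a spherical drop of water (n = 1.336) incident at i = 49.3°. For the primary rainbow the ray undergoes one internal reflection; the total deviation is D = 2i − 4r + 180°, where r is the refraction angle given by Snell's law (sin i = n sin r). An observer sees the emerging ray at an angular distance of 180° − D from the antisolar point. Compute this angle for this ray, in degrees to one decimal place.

39.7°

sin r = sin 49.3° / 1.336 = 0.7581/1.336 = 0.5675; r = 34.57°.
D = 2·49.3° − 4·34.57° + 180° = 98.60° − 138.29° + 180° = 140.31°.
Angle from antisolar point = 180° − D = 39.69°.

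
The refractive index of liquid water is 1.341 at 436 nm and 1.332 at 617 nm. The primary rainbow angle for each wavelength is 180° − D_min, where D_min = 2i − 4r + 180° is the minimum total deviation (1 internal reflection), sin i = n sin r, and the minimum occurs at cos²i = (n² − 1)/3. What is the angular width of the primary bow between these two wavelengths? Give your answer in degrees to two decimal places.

At 436 nm (n = 1.341): cos²i = 0.26609 → i = 58.946°, r = 39.705°, D_min = 139.071°, rainbow angle = 40.929°.
At 617 nm (n = 1.332): cos²i = 0.25807 → i = 59.469°, r = 40.290°, D_min = 137.776°, rainbow angle = 42.224°.
Angular width = |40.929° − 42.224°| = 1.295°.

1.29°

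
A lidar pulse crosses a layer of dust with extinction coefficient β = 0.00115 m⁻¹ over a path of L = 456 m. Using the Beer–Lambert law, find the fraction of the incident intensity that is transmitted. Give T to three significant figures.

0.592

τ = β·L = 0.00115 × 456 = 0.5244.
T = exp(−0.5244) = 0.5919.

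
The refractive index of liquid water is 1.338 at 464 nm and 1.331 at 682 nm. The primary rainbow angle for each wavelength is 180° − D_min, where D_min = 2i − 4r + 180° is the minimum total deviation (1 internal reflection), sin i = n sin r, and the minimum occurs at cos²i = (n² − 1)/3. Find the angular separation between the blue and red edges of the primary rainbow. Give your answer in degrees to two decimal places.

At 464 nm (n = 1.338): cos²i = 0.26341 → i = 59.120°, r = 39.899°, D_min = 138.643°, rainbow angle = 41.357°.
At 682 nm (n = 1.331): cos²i = 0.25719 → i = 59.527°, r = 40.356°, D_min = 137.630°, rainbow angle = 42.370°.
Angular width = |41.357° − 42.370°| = 1.013°.

1.01°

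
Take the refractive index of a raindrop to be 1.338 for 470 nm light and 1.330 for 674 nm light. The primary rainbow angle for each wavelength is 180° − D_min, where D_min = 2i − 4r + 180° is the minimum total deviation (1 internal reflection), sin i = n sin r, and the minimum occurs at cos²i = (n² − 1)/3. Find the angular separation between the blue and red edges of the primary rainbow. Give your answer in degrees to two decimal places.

1.16°

At 470 nm (n = 1.338): cos²i = 0.26341 → i = 59.120°, r = 39.899°, D_min = 138.643°, rainbow angle = 41.357°.
At 674 nm (n = 1.330): cos²i = 0.25630 → i = 59.585°, r = 40.422°, D_min = 137.484°, rainbow angle = 42.516°.
Angular width = |41.357° − 42.516°| = 1.160°.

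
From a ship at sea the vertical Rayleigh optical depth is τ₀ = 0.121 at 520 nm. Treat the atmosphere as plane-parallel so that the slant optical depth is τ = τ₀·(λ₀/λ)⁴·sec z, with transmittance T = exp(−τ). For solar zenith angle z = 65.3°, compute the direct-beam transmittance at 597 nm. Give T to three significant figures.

0.846

sec 65.3° = 2.3931.
τ = 0.121 × (520/597)⁴ × 2.3931 = 0.121 × 0.5756 × 2.3931 = 0.1667.
T = exp(−0.1667) = 0.8465.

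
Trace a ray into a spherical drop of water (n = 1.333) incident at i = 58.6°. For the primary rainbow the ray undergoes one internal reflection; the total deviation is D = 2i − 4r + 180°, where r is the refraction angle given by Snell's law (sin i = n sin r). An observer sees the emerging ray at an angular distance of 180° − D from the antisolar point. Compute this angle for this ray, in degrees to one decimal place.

42.1°

sin r = sin 58.6° / 1.333 = 0.8536/1.333 = 0.6403; r = 39.82°.
D = 2·58.6° − 4·39.82° + 180° = 117.20° − 159.26° + 180° = 137.94°.
Angle from antisolar point = 180° − D = 42.06°.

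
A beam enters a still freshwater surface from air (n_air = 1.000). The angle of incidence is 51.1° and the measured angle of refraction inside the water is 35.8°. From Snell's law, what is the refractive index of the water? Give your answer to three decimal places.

n = sin θ_i / sin θ_r = sin 51.1° / sin 35.8° = 0.7782 / 0.5850 = 1.3304.

1.330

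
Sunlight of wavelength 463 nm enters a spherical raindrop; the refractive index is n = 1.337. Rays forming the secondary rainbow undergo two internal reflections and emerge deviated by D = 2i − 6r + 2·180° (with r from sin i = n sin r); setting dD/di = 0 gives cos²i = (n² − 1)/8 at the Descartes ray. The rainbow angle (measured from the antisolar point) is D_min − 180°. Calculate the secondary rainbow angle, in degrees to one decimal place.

cos²i = (1.78757 − 1)/8 = 0.09845; i = arccos(0.31376) = 71.714°.
sin r = sin 71.714°/1.337 = 0.71017; r = 45.249°.
D_min = 2·71.714° − 6·45.249° + 360° = 231.934°.
Rainbow angle = D_min − 180° = 51.934°.

51.9°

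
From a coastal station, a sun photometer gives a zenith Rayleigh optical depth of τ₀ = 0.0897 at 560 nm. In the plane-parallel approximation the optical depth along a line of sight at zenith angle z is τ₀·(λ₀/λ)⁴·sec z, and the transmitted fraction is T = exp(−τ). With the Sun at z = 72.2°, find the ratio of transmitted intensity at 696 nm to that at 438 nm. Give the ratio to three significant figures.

Airmass: sec 72.2° = 3.2712.
τ(696 nm) = 0.0897 × (560/696)⁴ × 3.2712 = 0.0897 × 0.4191 × 3.2712 = 0.1230.
τ(438 nm) = 0.0897 × (560/438)⁴ × 3.2712 = 0.0897 × 2.6721 × 3.2712 = 0.7841.
T(696)/T(438) = exp(τ_B − τ_A) = exp(0.6611) = 1.9369.

1.94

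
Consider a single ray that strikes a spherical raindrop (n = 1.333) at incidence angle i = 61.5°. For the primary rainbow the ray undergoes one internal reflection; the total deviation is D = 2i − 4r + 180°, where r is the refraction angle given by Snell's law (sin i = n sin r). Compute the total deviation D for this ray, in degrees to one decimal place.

sin r = sin 61.5° / 1.333 = 0.8788/1.333 = 0.6593; r = 41.24°.
D = 2·61.5° − 4·41.24° + 180° = 123.00° − 164.98° + 180° = 138.02°.

138.0°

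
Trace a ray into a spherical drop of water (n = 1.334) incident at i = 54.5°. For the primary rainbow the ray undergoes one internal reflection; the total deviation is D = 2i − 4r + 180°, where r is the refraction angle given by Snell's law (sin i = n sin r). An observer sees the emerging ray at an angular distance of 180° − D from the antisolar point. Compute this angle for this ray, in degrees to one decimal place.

41.4°

sin r = sin 54.5° / 1.334 = 0.8141/1.334 = 0.6103; r = 37.61°.
D = 2·54.5° − 4·37.61° + 180° = 109.00° − 150.44° + 180° = 138.56°.
Angle from antisolar point = 180° − D = 41.44°.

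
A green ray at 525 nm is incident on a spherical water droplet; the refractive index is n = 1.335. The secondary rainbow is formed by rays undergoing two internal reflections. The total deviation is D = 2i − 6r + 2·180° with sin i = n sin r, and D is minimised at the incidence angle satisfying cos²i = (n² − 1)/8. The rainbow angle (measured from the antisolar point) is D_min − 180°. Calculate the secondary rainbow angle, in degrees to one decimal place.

cos²i = (1.78222 − 1)/8 = 0.09778; i = arccos(0.31269) = 71.778°.
sin r = sin 71.778°/1.335 = 0.71150; r = 45.357°.
D_min = 2·71.778° − 6·45.357° + 360° = 231.414°.
Rainbow angle = D_min − 180° = 51.414°.

51.4°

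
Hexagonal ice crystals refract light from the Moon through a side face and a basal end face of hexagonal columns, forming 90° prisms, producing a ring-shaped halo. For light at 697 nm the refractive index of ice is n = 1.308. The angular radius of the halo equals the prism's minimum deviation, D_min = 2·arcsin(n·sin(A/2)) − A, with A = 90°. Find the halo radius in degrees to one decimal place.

n·sin(A/2) = 1.308 × sin 45° = 1.308 × 0.7071 = 0.9249.
D_min = 2·arcsin(0.9249) − 90° = 2 × 67.653° − 90° = 45.305°.

45.3°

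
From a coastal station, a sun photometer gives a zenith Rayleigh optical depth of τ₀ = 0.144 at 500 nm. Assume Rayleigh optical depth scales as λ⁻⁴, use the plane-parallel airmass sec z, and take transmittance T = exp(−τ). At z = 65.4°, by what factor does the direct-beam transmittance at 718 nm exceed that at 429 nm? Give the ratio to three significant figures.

Airmass: sec 65.4° = 2.4022.
τ(718 nm) = 0.144 × (500/718)⁴ × 2.4022 = 0.144 × 0.2352 × 2.4022 = 0.0814.
τ(429 nm) = 0.144 × (500/429)⁴ × 2.4022 = 0.144 × 1.8452 × 2.4022 = 0.6383.
T(718)/T(429) = exp(τ_B − τ_A) = exp(0.5570) = 1.7453.

1.75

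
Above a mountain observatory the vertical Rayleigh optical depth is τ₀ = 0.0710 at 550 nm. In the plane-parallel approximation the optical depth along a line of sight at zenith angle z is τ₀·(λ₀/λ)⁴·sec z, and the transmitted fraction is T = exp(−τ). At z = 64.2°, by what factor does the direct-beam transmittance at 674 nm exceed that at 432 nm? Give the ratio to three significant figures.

Airmass: sec 64.2° = 2.2976.
τ(674 nm) = 0.0710 × (550/674)⁴ × 2.2976 = 0.0710 × 0.4434 × 2.2976 = 0.0723.
τ(432 nm) = 0.0710 × (550/432)⁴ × 2.2976 = 0.0710 × 2.6273 × 2.2976 = 0.4286.
T(674)/T(432) = exp(τ_B − τ_A) = exp(0.3563) = 1.4280.

1.43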